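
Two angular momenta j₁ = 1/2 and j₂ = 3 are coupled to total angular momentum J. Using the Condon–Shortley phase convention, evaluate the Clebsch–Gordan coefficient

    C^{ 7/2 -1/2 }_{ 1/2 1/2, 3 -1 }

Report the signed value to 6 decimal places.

triangle: 0!*1!*6!/8! = 720/40320
(j±m)!: 1!*0!*2!*4!*3!*4! = 6912
prefactor² = (2J+1)*Δ*N² = 6912/7
  k=0: +1/(0!*0!*0!*2!*1!*4!) = 1/48
Σ = 1/48  ⇒  CG² = 6912/7*1/48² = 3/7
CG = +√(3/7) = +0.654654

+0.654654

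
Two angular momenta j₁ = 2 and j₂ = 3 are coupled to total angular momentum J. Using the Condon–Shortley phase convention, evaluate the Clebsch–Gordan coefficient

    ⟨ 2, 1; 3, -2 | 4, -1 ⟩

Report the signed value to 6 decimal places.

+0.591608

triangle: 1!×3!×5!/10! = 720/3628800
(j±m)!: 3!×1!×1!×5!×3!×5! = 518400
prefactor² = (2J+1)×Δ×N² = 6480/7
  k=0: +1/(0!×1!×1!×1!×2!×4!) = 1/48
  k=1: −1/(1!×0!×0!×0!×3!×5!) = -1/720
Σ = 7/360  ⇒  CG² = 6480/7×7/360² = 7/20
CG = +√(7/20) = +0.591608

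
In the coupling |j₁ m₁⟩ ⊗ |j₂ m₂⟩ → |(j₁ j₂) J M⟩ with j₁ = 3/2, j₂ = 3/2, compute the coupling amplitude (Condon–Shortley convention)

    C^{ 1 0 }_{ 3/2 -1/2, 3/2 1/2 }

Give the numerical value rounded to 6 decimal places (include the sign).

j₁+j₂−J=2  J+j₁−j₂=1  J−j₁+j₂=1  j₁+j₂+J+1=5
(j₁±m₁, j₂±m₂, J±M) = (1,2,2,1,1,1)
P² = 1/5
sum k=1..2:
  [1] −1/1 = -1
  [2] +1/2 = 1/2
S = -1/2
C² = P²·S² = 1/20 ; C = -0.223607

−√(1/20) ≈ -0.223607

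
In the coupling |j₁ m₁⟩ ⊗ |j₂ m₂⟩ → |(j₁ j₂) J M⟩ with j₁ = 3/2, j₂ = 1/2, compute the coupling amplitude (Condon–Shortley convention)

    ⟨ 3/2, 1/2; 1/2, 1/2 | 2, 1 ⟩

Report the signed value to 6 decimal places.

j₁+j₂−J=0  J+j₁−j₂=3  J−j₁+j₂=1  j₁+j₂+J+1=5
(j₁±m₁, j₂±m₂, J±M) = (2,1,1,0,3,1)
P² = 3
sum k=0..0:
  [0] +1/2 = 1/2
S = 1/2
C² = P²·S² = 3/4 ; C = +0.866025

+0.866025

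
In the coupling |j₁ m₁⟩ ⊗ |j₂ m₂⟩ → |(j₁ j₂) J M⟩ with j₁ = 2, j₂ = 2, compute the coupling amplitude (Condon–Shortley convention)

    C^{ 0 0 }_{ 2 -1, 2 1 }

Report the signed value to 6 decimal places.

√[1·4!0!0!/5! · 1!3!3!1!0!0!] = √(36/5)
  +(−1)^3/∏(3,1,0,0,0,0)! = -1/6  (running -1/6)
⟨..|..⟩ = √(36/5)·(-1/6) = -0.447214

−√(1/5) ≈ -0.447214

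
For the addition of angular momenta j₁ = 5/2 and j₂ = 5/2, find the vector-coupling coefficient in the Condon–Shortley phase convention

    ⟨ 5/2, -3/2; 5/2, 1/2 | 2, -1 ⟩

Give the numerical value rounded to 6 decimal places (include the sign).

+√(1/7) = +0.377964

j₁+j₂−J=3  J+j₁−j₂=2  J−j₁+j₂=2  j₁+j₂+J+1=8
(j₁±m₁, j₂±m₂, J±M) = (1,4,3,2,1,3)
P² = 36/7
sum k=2..3:
  [2] +1/4 = 1/4
  [3] −1/12 = -1/12
S = 1/6
C² = P²·S² = 1/7 ; C = +0.377964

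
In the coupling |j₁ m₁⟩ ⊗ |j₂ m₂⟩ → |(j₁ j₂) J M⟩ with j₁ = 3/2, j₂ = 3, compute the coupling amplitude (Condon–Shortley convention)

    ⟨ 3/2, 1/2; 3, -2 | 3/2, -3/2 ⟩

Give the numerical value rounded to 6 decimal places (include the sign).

triangle: 3!*0!*3!/7! = 36/5040
(j±m)!: 2!*1!*1!*5!*0!*3! = 1440
prefactor² = (2J+1)*Δ*N² = 288/7
  k=1: −1/(1!*2!*0!*0!*0!*3!) = -1/12
Σ = -1/12  ⇒  CG² = 288/7*(-1/12)² = 2/7
CG = −√(2/7) = -0.534522

−√(2/7) = -0.534522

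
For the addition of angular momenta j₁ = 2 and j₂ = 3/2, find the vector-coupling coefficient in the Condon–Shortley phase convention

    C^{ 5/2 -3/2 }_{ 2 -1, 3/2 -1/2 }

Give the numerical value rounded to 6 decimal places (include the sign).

-0.169031  (= −√(1/35))

triangle: 1!*3!*2!/7! = 12/5040
(j±m)!: 1!*3!*1!*2!*1!*4! = 288
prefactor² = (2J+1)*Δ*N² = 144/35
  k=0: +1/(0!*1!*3!*1!*0!*1!) = 1/6
  k=1: −1/(1!*0!*2!*0!*1!*2!) = -1/4
Σ = -1/12  ⇒  CG² = 144/35*(-1/12)² = 1/35
CG = −√(1/35) = -0.169031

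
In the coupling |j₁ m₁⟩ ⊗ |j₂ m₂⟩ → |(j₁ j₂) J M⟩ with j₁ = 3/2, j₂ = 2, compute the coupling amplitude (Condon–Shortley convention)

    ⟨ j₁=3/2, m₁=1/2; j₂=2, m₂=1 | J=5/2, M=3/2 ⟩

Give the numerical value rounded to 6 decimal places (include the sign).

√[6·1!2!3!/7! · 2!1!3!1!4!1!] = √(144/35)
  +(−1)^0/∏(0,1,1,3,1,0)! = 1/6  (running 1/6)
  +(−1)^1/∏(1,0,0,2,2,1)! = -1/4  (running -1/12)
⟨..|..⟩ = √(144/35)·(-1/12) = -0.169031

−√(1/35) ≈ -0.169031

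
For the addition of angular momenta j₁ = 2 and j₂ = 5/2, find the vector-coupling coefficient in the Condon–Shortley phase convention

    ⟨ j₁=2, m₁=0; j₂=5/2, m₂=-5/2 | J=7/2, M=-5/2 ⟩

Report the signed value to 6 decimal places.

+√(10/21) = +0.690066

√[8·1!3!4!/9! · 2!2!0!5!1!6!] = √(7680/7)
  +(−1)^0/∏(0,1,2,0,1,4)! = 1/48  (running 1/48)
⟨..|..⟩ = √(7680/7)·(1/48) = +0.690066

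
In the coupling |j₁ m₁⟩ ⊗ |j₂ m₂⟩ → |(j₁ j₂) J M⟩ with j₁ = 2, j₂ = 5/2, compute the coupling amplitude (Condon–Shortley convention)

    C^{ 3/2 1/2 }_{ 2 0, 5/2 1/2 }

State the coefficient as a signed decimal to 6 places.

triangle: 3!×1!×2!/7! = 12/5040
(j±m)!: 2!×2!×3!×2!×2!×1! = 96
prefactor² = (2J+1)×Δ×N² = 32/35
  k=1: −1/(1!×2!×1!×2!×0!×0!) = -1/4
  k=2: +1/(2!×1!×0!×1!×1!×1!) = 1/2
Σ = 1/4  ⇒  CG² = 32/35×1/4² = 2/35
CG = +√(2/35) = +0.239046

+√(2/35) ≈ +0.239046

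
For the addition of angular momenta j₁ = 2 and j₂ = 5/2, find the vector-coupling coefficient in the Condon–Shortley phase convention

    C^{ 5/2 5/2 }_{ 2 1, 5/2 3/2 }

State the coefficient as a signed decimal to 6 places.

−√(3/7) = -0.654654

j₁+j₂−J=2  J+j₁−j₂=2  J−j₁+j₂=3  j₁+j₂+J+1=8
(j₁±m₁, j₂±m₂, J±M) = (3,1,4,1,5,0)
P² = 432/7
sum k=1..1:
  [1] −1/12 = -1/12
S = -1/12
C² = P²·S² = 3/7 ; C = -0.654654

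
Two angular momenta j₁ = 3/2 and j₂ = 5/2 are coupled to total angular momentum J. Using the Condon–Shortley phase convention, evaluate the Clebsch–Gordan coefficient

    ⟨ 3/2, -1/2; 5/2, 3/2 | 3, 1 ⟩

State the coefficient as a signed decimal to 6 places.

−√(49/120) = -0.639010

√[7·1!2!4!/8! · 1!2!4!1!4!2!] = √(96/5)
  +(−1)^0/∏(0,1,2,4,0,0)! = 1/48  (running 1/48)
  +(−1)^1/∏(1,0,1,3,1,1)! = -1/6  (running -7/48)
⟨..|..⟩ = √(96/5)·(-7/48) = -0.639010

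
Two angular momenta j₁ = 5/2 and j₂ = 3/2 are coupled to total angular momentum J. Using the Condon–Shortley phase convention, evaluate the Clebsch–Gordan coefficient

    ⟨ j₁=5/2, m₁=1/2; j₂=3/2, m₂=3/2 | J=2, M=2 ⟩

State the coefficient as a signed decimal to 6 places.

j₁+j₂−J=2  J+j₁−j₂=3  J−j₁+j₂=1  j₁+j₂+J+1=7
(j₁±m₁, j₂±m₂, J±M) = (3,2,3,0,4,0)
P² = 144/7
sum k=2..2:
  [2] +1/12 = 1/12
S = 1/12
C² = P²·S² = 1/7 ; C = +0.377964

+0.377964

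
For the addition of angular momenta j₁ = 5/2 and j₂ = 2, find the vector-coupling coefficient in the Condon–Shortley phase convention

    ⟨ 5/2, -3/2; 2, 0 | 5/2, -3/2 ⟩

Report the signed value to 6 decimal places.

√[6·2!3!2!/8! · 1!4!2!2!1!4!] = √(288/35)
  +(−1)^1/∏(1,1,3,1,0,1)! = -1/6  (running -1/6)
  +(−1)^2/∏(2,0,2,0,1,2)! = 1/8  (running -1/24)
⟨..|..⟩ = √(288/35)·(-1/24) = -0.119523

-0.119523  (= −√(1/70))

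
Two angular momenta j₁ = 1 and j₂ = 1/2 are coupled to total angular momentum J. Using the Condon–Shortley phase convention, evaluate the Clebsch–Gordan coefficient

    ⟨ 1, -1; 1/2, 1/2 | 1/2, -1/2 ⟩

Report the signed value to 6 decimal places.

−√(2/3) = -0.816497

j₁+j₂−J=1  J+j₁−j₂=1  J−j₁+j₂=0  j₁+j₂+J+1=3
(j₁±m₁, j₂±m₂, J±M) = (0,2,1,0,0,1)
P² = 2/3
sum k=1..1:
  [1] −1/1 = -1
S = -1
C² = P²·S² = 2/3 ; C = -0.816497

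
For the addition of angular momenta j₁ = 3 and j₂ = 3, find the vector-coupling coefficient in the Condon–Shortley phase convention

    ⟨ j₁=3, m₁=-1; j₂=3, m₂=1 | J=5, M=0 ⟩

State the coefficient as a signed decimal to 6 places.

-0.545545

√[11·1!5!5!/12! · 2!4!4!2!5!5!] = √(76800/7)
  +(−1)^0/∏(0,1,4,4,1,1)! = 1/576  (running 1/576)
  +(−1)^1/∏(1,0,3,3,2,2)! = -1/144  (running -1/192)
⟨..|..⟩ = √(76800/7)·(-1/192) = -0.545545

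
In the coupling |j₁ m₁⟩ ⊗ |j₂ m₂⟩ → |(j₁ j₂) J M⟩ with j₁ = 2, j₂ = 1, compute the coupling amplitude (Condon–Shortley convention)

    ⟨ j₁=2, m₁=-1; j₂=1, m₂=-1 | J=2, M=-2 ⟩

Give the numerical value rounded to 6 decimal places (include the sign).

√[5·1!3!1!/6! · 1!3!0!2!0!4!] = √(12)
  +(−1)^0/∏(0,1,3,0,0,1)! = 1/6  (running 1/6)
⟨..|..⟩ = √(12)·(1/6) = +0.577350

+0.577350  (= +√(1/3))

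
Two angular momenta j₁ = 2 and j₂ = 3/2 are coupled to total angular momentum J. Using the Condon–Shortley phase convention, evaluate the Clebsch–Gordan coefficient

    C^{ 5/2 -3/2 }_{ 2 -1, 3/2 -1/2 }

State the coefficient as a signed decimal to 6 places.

triangle: 1!·3!·2!/7! = 12/5040
(j±m)!: 1!·3!·1!·2!·1!·4! = 288
prefactor² = (2J+1)·Δ·N² = 144/35
  k=0: +1/(0!·1!·3!·1!·0!·1!) = 1/6
  k=1: −1/(1!·0!·2!·0!·1!·2!) = -1/4
Σ = -1/12  ⇒  CG² = 144/35·(-1/12)² = 1/35
CG = −√(1/35) = -0.169031

-0.169031  (= −√(1/35))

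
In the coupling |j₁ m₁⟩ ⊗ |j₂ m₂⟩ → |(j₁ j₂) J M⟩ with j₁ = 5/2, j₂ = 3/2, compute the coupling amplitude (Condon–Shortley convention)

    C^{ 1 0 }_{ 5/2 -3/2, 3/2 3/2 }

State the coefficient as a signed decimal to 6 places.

j₁+j₂−J=3  J+j₁−j₂=2  J−j₁+j₂=0  j₁+j₂+J+1=6
(j₁±m₁, j₂±m₂, J±M) = (1,4,3,0,1,1)
P² = 36/5
sum k=3..3:
  [3] −1/6 = -1/6
S = -1/6
C² = P²·S² = 1/5 ; C = -0.447214

-0.447214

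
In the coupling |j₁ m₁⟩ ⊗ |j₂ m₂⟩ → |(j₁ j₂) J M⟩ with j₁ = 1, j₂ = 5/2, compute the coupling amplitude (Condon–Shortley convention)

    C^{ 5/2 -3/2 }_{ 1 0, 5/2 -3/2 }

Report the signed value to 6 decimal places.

√[6·1!1!4!/7! · 1!1!1!4!1!4!] = √(576/35)
  +(−1)^0/∏(0,1,1,1,0,3)! = 1/6  (running 1/6)
  +(−1)^1/∏(1,0,0,0,1,4)! = -1/24  (running 1/8)
⟨..|..⟩ = √(576/35)·(1/8) = +0.507093

+√(9/35) ≈ +0.507093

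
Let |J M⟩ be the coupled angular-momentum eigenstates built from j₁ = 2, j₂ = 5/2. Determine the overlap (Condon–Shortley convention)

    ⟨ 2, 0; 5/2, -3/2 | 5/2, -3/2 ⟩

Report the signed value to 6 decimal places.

√[6·2!2!3!/8! · 2!2!1!4!1!4!] = √(288/35)
  +(−1)^0/∏(0,2,2,1,0,2)! = 1/8  (running 1/8)
  +(−1)^1/∏(1,1,1,0,1,3)! = -1/6  (running -1/24)
⟨..|..⟩ = √(288/35)·(-1/24) = -0.119523

-0.119523  (= −√(1/70))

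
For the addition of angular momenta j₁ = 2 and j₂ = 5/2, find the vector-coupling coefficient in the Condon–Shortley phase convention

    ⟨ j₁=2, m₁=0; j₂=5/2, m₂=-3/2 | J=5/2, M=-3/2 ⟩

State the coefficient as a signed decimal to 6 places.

−√(1/70) = -0.119523

j₁+j₂−J=2  J+j₁−j₂=2  J−j₁+j₂=3  j₁+j₂+J+1=8
(j₁±m₁, j₂±m₂, J±M) = (2,2,1,4,1,4)
P² = 288/35
sum k=0..1:
  [0] +1/8 = 1/8
  [1] −1/6 = -1/6
S = -1/24
C² = P²·S² = 1/70 ; C = -0.119523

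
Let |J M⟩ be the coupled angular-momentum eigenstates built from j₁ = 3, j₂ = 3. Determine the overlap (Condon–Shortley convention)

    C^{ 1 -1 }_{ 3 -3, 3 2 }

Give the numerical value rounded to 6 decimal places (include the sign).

−√(3/28) = -0.327327

√[3·5!1!1!/8! · 0!6!5!1!0!2!] = √(10800/7)
  +(−1)^5/∏(5,0,1,0,0,1)! = -1/120  (running -1/120)
⟨..|..⟩ = √(10800/7)·(-1/120) = -0.327327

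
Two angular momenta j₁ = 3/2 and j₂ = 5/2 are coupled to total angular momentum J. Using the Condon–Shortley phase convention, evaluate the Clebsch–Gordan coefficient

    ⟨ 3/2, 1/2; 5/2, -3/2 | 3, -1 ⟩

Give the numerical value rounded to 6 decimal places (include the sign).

+√(49/120) = +0.639010

triangle: 1!*2!*4!/8! = 48/40320
(j±m)!: 2!*1!*1!*4!*2!*4! = 2304
prefactor² = (2J+1)*Δ*N² = 96/5
  k=0: +1/(0!*1!*1!*1!*1!*3!) = 1/6
  k=1: −1/(1!*0!*0!*0!*2!*4!) = -1/48
Σ = 7/48  ⇒  CG² = 96/5*7/48² = 49/120
CG = +√(49/120) = +0.639010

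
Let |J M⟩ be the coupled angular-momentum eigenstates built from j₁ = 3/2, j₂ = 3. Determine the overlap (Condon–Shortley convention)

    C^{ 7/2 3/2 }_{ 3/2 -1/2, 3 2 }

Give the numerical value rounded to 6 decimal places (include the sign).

j₁+j₂−J=1  J+j₁−j₂=2  J−j₁+j₂=5  j₁+j₂+J+1=9
(j₁±m₁, j₂±m₂, J±M) = (1,2,5,1,5,2)
P² = 6400/21
sum k=0..1:
  [0] +1/240 = 1/240
  [1] −1/24 = -1/24
S = -3/80
C² = P²·S² = 3/7 ; C = -0.654654

−√(3/7) ≈ -0.654654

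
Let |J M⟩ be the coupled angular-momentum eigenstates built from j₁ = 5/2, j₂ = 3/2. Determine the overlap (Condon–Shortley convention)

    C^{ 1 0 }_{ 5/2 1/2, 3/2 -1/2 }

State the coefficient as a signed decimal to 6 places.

−√(3/10) = -0.547723

√[3·3!2!0!/6! · 3!2!1!2!1!1!] = √(6/5)
  +(−1)^1/∏(1,2,1,0,1,0)! = -1/2  (running -1/2)
⟨..|..⟩ = √(6/5)·(-1/2) = -0.547723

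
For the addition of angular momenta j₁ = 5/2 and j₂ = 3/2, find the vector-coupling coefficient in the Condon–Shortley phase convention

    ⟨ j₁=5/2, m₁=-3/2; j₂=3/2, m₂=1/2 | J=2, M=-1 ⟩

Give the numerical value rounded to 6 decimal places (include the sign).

√[5·2!3!1!/7! · 1!4!2!1!1!3!] = √(24/7)
  +(−1)^1/∏(1,1,3,1,0,0)! = -1/6  (running -1/6)
  +(−1)^2/∏(2,0,2,0,1,1)! = 1/4  (running 1/12)
⟨..|..⟩ = √(24/7)·(1/12) = +0.154303

+0.154303  (= +√(1/42))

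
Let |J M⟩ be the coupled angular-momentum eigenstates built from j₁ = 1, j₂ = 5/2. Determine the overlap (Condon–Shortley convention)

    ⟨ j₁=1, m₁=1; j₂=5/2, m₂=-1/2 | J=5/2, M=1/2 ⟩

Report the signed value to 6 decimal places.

j₁+j₂−J=1  J+j₁−j₂=1  J−j₁+j₂=4  j₁+j₂+J+1=7
(j₁±m₁, j₂±m₂, J±M) = (2,0,2,3,3,2)
P² = 288/35
sum k=0..0:
  [0] +1/4 = 1/4
S = 1/4
C² = P²·S² = 18/35 ; C = +0.717137

+0.717137  (= +√(18/35))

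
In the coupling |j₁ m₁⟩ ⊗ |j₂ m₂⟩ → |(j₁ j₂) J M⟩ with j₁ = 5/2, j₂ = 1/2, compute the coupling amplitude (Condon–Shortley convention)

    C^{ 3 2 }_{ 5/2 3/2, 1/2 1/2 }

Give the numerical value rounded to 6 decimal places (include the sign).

+√(5/6) ≈ +0.912871

triangle: 0!·5!·1!/7! = 120/5040
(j±m)!: 4!·1!·1!·0!·5!·1! = 2880
prefactor² = (2J+1)·Δ·N² = 480
  k=0: +1/(0!·0!·1!·1!·4!·0!) = 1/24
Σ = 1/24  ⇒  CG² = 480·1/24² = 5/6
CG = +√(5/6) = +0.912871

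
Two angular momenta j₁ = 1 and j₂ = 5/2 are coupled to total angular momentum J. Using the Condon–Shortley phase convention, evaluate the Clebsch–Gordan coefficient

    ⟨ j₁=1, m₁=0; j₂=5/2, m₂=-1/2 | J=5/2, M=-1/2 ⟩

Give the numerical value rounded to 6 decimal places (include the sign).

triangle: 1!×1!×4!/7! = 24/5040
(j±m)!: 1!×1!×2!×3!×2!×3! = 144
prefactor² = (2J+1)×Δ×N² = 144/35
  k=0: +1/(0!×1!×1!×2!×0!×2!) = 1/4
  k=1: −1/(1!×0!×0!×1!×1!×3!) = -1/6
Σ = 1/12  ⇒  CG² = 144/35×1/12² = 1/35
CG = +√(1/35) = +0.169031

+√(1/35) = +0.169031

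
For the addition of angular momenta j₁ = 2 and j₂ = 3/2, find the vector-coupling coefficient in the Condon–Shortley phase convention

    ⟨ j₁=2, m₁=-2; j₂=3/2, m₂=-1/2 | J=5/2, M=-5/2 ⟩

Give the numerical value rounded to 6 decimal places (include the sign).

√[6·1!3!2!/7! · 0!4!1!2!0!5!] = √(576/7)
  +(−1)^1/∏(1,0,3,0,0,2)! = -1/12  (running -1/12)
⟨..|..⟩ = √(576/7)·(-1/12) = -0.755929

-0.755929  (= −√(4/7))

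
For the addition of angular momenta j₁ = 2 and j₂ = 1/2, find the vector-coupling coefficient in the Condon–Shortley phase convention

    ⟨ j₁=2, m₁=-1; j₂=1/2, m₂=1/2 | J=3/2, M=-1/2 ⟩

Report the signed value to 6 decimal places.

j₁+j₂−J=1  J+j₁−j₂=3  J−j₁+j₂=0  j₁+j₂+J+1=5
(j₁±m₁, j₂±m₂, J±M) = (1,3,1,0,1,2)
P² = 12/5
sum k=1..1:
  [1] −1/2 = -1/2
S = -1/2
C² = P²·S² = 3/5 ; C = -0.774597

−√(3/5) = -0.774597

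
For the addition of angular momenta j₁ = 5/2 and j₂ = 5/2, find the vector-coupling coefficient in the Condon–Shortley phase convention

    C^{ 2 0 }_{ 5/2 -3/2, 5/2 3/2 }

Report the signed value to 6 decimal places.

-0.109109

triangle: 3!*2!*2!/8! = 24/40320
(j±m)!: 1!*4!*4!*1!*2!*2! = 2304
prefactor² = (2J+1)*Δ*N² = 48/7
  k=2: +1/(2!*1!*2!*2!*0!*0!) = 1/8
  k=3: −1/(3!*0!*1!*1!*1!*1!) = -1/6
Σ = -1/24  ⇒  CG² = 48/7*(-1/24)² = 1/84
CG = −√(1/84) = -0.109109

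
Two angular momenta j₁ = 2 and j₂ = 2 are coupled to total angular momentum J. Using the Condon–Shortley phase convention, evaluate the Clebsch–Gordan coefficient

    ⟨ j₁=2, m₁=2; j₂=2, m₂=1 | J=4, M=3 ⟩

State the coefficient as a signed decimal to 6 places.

j₁+j₂−J=0  J+j₁−j₂=4  J−j₁+j₂=4  j₁+j₂+J+1=9
(j₁±m₁, j₂±m₂, J±M) = (4,0,3,1,7,1)
P² = 10368
sum k=0..0:
  [0] +1/144 = 1/144
S = 1/144
C² = P²·S² = 1/2 ; C = +0.707107

+√(1/2) ≈ +0.707107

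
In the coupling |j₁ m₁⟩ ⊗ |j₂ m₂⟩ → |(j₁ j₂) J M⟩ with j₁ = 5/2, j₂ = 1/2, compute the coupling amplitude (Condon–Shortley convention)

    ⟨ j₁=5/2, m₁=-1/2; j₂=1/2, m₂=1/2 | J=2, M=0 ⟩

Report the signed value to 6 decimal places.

−√(1/2) ≈ -0.707107

j₁+j₂−J=1  J+j₁−j₂=4  J−j₁+j₂=0  j₁+j₂+J+1=6
(j₁±m₁, j₂±m₂, J±M) = (2,3,1,0,2,2)
P² = 8
sum k=1..1:
  [1] −1/4 = -1/4
S = -1/4
C² = P²·S² = 1/2 ; C = -0.707107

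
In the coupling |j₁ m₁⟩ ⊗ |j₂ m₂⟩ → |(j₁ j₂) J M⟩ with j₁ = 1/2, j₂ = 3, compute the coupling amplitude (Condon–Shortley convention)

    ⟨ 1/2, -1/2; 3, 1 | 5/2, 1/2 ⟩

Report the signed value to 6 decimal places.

-0.755929  (= −√(4/7))

j₁+j₂−J=1  J+j₁−j₂=0  J−j₁+j₂=5  j₁+j₂+J+1=7
(j₁±m₁, j₂±m₂, J±M) = (0,1,4,2,3,2)
P² = 576/7
sum k=1..1:
  [1] −1/12 = -1/12
S = -1/12
C² = P²·S² = 4/7 ; C = -0.755929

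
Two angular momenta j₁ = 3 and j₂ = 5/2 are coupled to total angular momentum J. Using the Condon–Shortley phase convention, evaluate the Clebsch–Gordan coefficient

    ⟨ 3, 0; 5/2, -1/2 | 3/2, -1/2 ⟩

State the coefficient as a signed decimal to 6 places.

+0.338062  (= +√(4/35))

√[4·4!2!1!/8! · 3!3!2!3!1!2!] = √(144/35)
  +(−1)^1/∏(1,3,2,1,0,0)! = -1/12  (running -1/12)
  +(−1)^2/∏(2,2,1,0,1,1)! = 1/4  (running 1/6)
⟨..|..⟩ = √(144/35)·(1/6) = +0.338062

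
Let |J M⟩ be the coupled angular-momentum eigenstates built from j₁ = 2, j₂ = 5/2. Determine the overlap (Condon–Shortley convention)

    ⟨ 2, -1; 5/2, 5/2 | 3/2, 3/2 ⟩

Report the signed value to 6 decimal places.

j₁+j₂−J=3  J+j₁−j₂=1  J−j₁+j₂=2  j₁+j₂+J+1=7
(j₁±m₁, j₂±m₂, J±M) = (1,3,5,0,3,0)
P² = 288/7
sum k=3..3:
  [3] −1/12 = -1/12
S = -1/12
C² = P²·S² = 2/7 ; C = -0.534522

-0.534522  (= −√(2/7))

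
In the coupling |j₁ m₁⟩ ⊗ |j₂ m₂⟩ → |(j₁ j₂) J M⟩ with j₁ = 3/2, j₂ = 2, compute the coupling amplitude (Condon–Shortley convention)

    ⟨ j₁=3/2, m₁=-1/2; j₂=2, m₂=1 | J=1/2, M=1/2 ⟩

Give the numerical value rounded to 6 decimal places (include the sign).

j₁+j₂−J=3  J+j₁−j₂=0  J−j₁+j₂=1  j₁+j₂+J+1=5
(j₁±m₁, j₂±m₂, J±M) = (1,2,3,1,1,0)
P² = 6/5
sum k=2..2:
  [2] +1/2 = 1/2
S = 1/2
C² = P²·S² = 3/10 ; C = +0.547723

+√(3/10) = +0.547723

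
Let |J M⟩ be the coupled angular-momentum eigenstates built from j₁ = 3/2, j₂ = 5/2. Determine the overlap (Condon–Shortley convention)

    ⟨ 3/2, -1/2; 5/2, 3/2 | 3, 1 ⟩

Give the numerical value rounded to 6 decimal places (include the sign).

triangle: 1!·2!·4!/8! = 48/40320
(j±m)!: 1!·2!·4!·1!·4!·2! = 2304
prefactor² = (2J+1)·Δ·N² = 96/5
  k=0: +1/(0!·1!·2!·4!·0!·0!) = 1/48
  k=1: −1/(1!·0!·1!·3!·1!·1!) = -1/6
Σ = -7/48  ⇒  CG² = 96/5·(-7/48)² = 49/120
CG = −√(49/120) = -0.639010

-0.639010  (= −√(49/120))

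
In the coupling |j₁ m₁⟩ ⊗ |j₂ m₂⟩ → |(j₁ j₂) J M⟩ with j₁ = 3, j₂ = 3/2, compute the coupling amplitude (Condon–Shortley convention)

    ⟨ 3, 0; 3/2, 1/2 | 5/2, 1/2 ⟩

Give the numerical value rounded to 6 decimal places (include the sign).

√[6·2!4!1!/8! · 3!3!2!1!3!2!] = √(216/35)
  +(−1)^1/∏(1,1,2,1,2,0)! = -1/4  (running -1/4)
  +(−1)^2/∏(2,0,1,0,3,1)! = 1/12  (running -1/6)
⟨..|..⟩ = √(216/35)·(-1/6) = -0.414039

-0.414039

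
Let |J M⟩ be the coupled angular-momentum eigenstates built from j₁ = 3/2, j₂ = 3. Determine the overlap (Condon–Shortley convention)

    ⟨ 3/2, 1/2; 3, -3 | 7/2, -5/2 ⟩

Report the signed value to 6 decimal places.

j₁+j₂−J=1  J+j₁−j₂=2  J−j₁+j₂=5  j₁+j₂+J+1=9
(j₁±m₁, j₂±m₂, J±M) = (2,1,0,6,1,6)
P² = 38400/7
sum k=0..0:
  [0] +1/120 = 1/120
S = 1/120
C² = P²·S² = 8/21 ; C = +0.617213

+0.617213  (= +√(8/21))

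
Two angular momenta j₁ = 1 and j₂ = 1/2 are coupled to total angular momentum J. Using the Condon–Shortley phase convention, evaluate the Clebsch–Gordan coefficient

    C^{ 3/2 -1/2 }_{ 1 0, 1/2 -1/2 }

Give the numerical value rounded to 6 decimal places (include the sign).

j₁+j₂−J=0  J+j₁−j₂=2  J−j₁+j₂=1  j₁+j₂+J+1=4
(j₁±m₁, j₂±m₂, J±M) = (1,1,0,1,1,2)
P² = 2/3
sum k=0..0:
  [0] +1/1 = 1
S = 1
C² = P²·S² = 2/3 ; C = +0.816497

+√(2/3) = +0.816497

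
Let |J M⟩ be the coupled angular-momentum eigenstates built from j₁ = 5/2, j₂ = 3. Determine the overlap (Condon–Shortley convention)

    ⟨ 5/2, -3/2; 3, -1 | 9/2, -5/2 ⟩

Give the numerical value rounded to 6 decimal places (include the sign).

-0.317821

triangle: 1!×4!×5!/11! = 2880/39916800
(j±m)!: 1!×4!×2!×4!×2!×7! = 11612160
prefactor² = (2J+1)×Δ×N² = 92160/11
  k=0: +1/(0!×1!×4!×2!×0!×3!) = 1/288
  k=1: −1/(1!×0!×3!×1!×1!×4!) = -1/144
Σ = -1/288  ⇒  CG² = 92160/11×(-1/288)² = 10/99
CG = −√(10/99) = -0.317821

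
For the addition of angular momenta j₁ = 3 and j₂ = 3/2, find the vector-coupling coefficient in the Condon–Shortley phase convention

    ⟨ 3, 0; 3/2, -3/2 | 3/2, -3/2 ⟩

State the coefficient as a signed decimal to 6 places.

+0.169031  (= +√(1/35))

triangle: 3!×3!×0!/7! = 36/5040
(j±m)!: 3!×3!×0!×3!×0!×3! = 1296
prefactor² = (2J+1)×Δ×N² = 1296/35
  k=0: +1/(0!×3!×3!×0!×0!×0!) = 1/36
Σ = 1/36  ⇒  CG² = 1296/35×1/36² = 1/35
CG = +√(1/35) = +0.169031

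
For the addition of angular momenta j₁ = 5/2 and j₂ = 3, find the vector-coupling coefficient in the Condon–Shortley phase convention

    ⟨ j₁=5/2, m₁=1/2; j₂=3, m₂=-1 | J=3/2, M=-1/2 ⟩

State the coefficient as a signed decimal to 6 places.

-0.097590

j₁+j₂−J=4  J+j₁−j₂=1  J−j₁+j₂=2  j₁+j₂+J+1=8
(j₁±m₁, j₂±m₂, J±M) = (3,2,2,4,1,2)
P² = 192/35
sum k=1..2:
  [1] −1/6 = -1/6
  [2] +1/8 = 1/8
S = -1/24
C² = P²·S² = 1/105 ; C = -0.097590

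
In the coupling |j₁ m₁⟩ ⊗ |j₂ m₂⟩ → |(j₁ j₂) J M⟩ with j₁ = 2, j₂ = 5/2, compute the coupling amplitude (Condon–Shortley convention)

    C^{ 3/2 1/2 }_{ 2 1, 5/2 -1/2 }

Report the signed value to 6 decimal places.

j₁+j₂−J=3  J+j₁−j₂=1  J−j₁+j₂=2  j₁+j₂+J+1=7
(j₁±m₁, j₂±m₂, J±M) = (3,1,2,3,2,1)
P² = 48/35
sum k=0..1:
  [0] +1/12 = 1/12
  [1] −1/2 = -1/2
S = -5/12
C² = P²·S² = 5/21 ; C = -0.487950

−√(5/21) ≈ -0.487950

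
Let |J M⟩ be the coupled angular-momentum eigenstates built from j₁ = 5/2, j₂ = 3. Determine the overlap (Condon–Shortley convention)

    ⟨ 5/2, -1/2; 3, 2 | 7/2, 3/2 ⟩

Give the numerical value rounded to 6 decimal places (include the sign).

+0.308607

j₁+j₂−J=2  J+j₁−j₂=3  J−j₁+j₂=4  j₁+j₂+J+1=10
(j₁±m₁, j₂±m₂, J±M) = (2,3,5,1,5,2)
P² = 1536/7
sum k=1..2:
  [1] −1/48 = -1/48
  [2] +1/24 = 1/24
S = 1/48
C² = P²·S² = 2/21 ; C = +0.308607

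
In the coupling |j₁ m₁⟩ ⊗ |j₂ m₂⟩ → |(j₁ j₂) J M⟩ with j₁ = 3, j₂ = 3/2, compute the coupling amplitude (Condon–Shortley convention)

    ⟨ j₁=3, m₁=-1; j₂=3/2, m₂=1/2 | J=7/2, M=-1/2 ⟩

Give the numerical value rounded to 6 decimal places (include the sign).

triangle: 1!×5!×2!/9! = 240/362880
(j±m)!: 2!×4!×2!×1!×3!×4! = 13824
prefactor² = (2J+1)×Δ×N² = 512/7
  k=0: +1/(0!×1!×4!×2!×1!×0!) = 1/48
  k=1: −1/(1!×0!×3!×1!×2!×1!) = -1/12
Σ = -1/16  ⇒  CG² = 512/7×(-1/16)² = 2/7
CG = −√(2/7) = -0.534522

-0.534522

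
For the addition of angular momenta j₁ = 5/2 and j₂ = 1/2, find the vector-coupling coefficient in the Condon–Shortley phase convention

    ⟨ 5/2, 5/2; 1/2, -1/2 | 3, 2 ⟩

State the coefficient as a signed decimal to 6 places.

triangle: 0!*5!*1!/7! = 120/5040
(j±m)!: 5!*0!*0!*1!*5!*1! = 14400
prefactor² = (2J+1)*Δ*N² = 2400
  k=0: +1/(0!*0!*0!*0!*5!*1!) = 1/120
Σ = 1/120  ⇒  CG² = 2400*1/120² = 1/6
CG = +√(1/6) = +0.408248

+√(1/6) ≈ +0.408248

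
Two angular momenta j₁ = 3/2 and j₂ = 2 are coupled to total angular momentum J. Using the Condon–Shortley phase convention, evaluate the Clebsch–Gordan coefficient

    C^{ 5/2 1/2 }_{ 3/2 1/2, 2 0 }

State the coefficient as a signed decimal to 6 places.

√[6·1!2!3!/7! · 2!1!2!2!3!2!] = √(48/35)
  +(−1)^0/∏(0,1,1,2,1,1)! = 1/2  (running 1/2)
  +(−1)^1/∏(1,0,0,1,2,2)! = -1/4  (running 1/4)
⟨..|..⟩ = √(48/35)·(1/4) = +0.292770

+0.292770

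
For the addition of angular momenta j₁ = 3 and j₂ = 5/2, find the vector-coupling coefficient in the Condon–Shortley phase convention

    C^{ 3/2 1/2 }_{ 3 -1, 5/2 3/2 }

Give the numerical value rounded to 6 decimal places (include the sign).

-0.483046  (= −√(7/30))

√[4·4!2!1!/8! · 2!4!4!1!2!1!] = √(384/35)
  +(−1)^3/∏(3,1,1,1,1,0)! = -1/6  (running -1/6)
  +(−1)^4/∏(4,0,0,0,2,1)! = 1/48  (running -7/48)
⟨..|..⟩ = √(384/35)·(-7/48) = -0.483046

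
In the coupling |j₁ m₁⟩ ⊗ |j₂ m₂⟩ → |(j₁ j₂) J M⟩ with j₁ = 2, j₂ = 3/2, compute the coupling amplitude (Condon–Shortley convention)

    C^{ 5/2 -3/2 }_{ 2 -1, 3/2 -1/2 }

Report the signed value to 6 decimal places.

−√(1/35) ≈ -0.169031

triangle: 1!·3!·2!/7! = 12/5040
(j±m)!: 1!·3!·1!·2!·1!·4! = 288
prefactor² = (2J+1)·Δ·N² = 144/35
  k=0: +1/(0!·1!·3!·1!·0!·1!) = 1/6
  k=1: −1/(1!·0!·2!·0!·1!·2!) = -1/4
Σ = -1/12  ⇒  CG² = 144/35·(-1/12)² = 1/35
CG = −√(1/35) = -0.169031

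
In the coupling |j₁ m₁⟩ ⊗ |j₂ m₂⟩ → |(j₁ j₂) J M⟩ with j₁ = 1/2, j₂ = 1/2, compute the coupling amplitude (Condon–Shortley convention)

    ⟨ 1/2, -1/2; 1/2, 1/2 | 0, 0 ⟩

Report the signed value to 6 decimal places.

j₁+j₂−J=1  J+j₁−j₂=0  J−j₁+j₂=0  j₁+j₂+J+1=2
(j₁±m₁, j₂±m₂, J±M) = (0,1,1,0,0,0)
P² = 1/2
sum k=1..1:
  [1] −1/1 = -1
S = -1
C² = P²·S² = 1/2 ; C = -0.707107

-0.707107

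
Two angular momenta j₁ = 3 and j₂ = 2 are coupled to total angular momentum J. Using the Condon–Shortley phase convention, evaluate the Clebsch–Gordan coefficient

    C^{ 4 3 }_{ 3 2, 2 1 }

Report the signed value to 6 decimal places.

j₁+j₂−J=1  J+j₁−j₂=5  J−j₁+j₂=3  j₁+j₂+J+1=10
(j₁±m₁, j₂±m₂, J±M) = (5,1,3,1,7,1)
P² = 6480
sum k=0..1:
  [0] +1/144 = 1/144
  [1] −1/240 = -1/240
S = 1/360
C² = P²·S² = 1/20 ; C = +0.223607

+√(1/20) ≈ +0.223607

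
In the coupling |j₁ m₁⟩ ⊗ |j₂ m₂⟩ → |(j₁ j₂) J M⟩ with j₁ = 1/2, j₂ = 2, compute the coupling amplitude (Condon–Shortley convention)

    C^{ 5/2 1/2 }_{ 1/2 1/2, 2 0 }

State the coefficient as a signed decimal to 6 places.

+√(3/5) = +0.774597

√[6·0!1!4!/6! · 1!0!2!2!3!2!] = √(48/5)
  +(−1)^0/∏(0,0,0,2,1,2)! = 1/4  (running 1/4)
⟨..|..⟩ = √(48/5)·(1/4) = +0.774597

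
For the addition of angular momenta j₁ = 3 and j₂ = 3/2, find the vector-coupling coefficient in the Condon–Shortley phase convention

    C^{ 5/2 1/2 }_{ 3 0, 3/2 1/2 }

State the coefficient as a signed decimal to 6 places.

-0.414039

j₁+j₂−J=2  J+j₁−j₂=4  J−j₁+j₂=1  j₁+j₂+J+1=8
(j₁±m₁, j₂±m₂, J±M) = (3,3,2,1,3,2)
P² = 216/35
sum k=1..2:
  [1] −1/4 = -1/4
  [2] +1/12 = 1/12
S = -1/6
C² = P²·S² = 6/35 ; C = -0.414039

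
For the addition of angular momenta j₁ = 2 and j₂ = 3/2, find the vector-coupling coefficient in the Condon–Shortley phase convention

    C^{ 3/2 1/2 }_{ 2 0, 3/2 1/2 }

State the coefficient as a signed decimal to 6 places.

√[4·2!2!1!/6! · 2!2!2!1!2!1!] = √(16/45)
  +(−1)^1/∏(1,1,1,1,1,0)! = -1  (running -1)
  +(−1)^2/∏(2,0,0,0,2,1)! = 1/4  (running -3/4)
⟨..|..⟩ = √(16/45)·(-3/4) = -0.447214

-0.447214  (= −√(1/5))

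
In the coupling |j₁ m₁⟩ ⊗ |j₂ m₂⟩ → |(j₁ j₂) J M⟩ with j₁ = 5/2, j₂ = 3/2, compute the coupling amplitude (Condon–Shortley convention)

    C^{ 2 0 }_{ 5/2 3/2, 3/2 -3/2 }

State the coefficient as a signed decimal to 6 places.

+√(3/7) = +0.654654

j₁+j₂−J=2  J+j₁−j₂=3  J−j₁+j₂=1  j₁+j₂+J+1=7
(j₁±m₁, j₂±m₂, J±M) = (4,1,0,3,2,2)
P² = 48/7
sum k=0..0:
  [0] +1/4 = 1/4
S = 1/4
C² = P²·S² = 3/7 ; C = +0.654654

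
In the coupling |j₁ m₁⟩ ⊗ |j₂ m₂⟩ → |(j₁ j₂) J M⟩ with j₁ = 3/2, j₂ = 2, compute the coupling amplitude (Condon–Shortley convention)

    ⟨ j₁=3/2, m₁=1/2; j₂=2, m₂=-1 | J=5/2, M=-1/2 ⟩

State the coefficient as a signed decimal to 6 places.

√[6·1!2!3!/7! · 2!1!1!3!2!3!] = √(72/35)
  +(−1)^0/∏(0,1,1,1,1,2)! = 1/2  (running 1/2)
  +(−1)^1/∏(1,0,0,0,2,3)! = -1/12  (running 5/12)
⟨..|..⟩ = √(72/35)·(5/12) = +0.597614

+√(5/14) = +0.597614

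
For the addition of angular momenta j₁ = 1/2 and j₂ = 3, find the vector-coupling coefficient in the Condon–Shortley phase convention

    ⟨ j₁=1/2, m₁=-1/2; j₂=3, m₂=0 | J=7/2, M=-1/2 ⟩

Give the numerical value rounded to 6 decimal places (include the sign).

+√(4/7) = +0.755929

j₁+j₂−J=0  J+j₁−j₂=1  J−j₁+j₂=6  j₁+j₂+J+1=8
(j₁±m₁, j₂±m₂, J±M) = (0,1,3,3,3,4)
P² = 5184/7
sum k=0..0:
  [0] +1/36 = 1/36
S = 1/36
C² = P²·S² = 4/7 ; C = +0.755929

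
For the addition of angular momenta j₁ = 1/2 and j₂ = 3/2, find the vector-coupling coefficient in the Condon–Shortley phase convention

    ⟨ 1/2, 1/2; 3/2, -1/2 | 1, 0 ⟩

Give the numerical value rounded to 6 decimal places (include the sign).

triangle: 1!*0!*2!/4! = 2/24
(j±m)!: 1!*0!*1!*2!*1!*1! = 2
prefactor² = (2J+1)*Δ*N² = 1/2
  k=0: +1/(0!*1!*0!*1!*0!*1!) = 1
Σ = 1  ⇒  CG² = 1/2*1² = 1/2
CG = +√(1/2) = +0.707107

+√(1/2) = +0.707107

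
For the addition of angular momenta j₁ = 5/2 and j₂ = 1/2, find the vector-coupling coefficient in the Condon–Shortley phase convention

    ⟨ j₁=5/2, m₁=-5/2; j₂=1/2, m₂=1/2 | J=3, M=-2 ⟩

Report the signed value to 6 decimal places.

+0.408248  (= +√(1/6))

√[7·0!5!1!/7! · 0!5!1!0!1!5!] = √(2400)
  +(−1)^0/∏(0,0,5,1,0,0)! = 1/120  (running 1/120)
⟨..|..⟩ = √(2400)·(1/120) = +0.408248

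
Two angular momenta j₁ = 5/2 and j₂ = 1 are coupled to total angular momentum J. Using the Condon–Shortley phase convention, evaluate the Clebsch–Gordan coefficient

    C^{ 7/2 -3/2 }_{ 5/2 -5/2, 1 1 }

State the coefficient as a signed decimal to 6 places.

+0.218218

triangle: 0!*5!*2!/8! = 240/40320
(j±m)!: 0!*5!*2!*0!*2!*5! = 57600
prefactor² = (2J+1)*Δ*N² = 19200/7
  k=0: +1/(0!*0!*5!*2!*0!*0!) = 1/240
Σ = 1/240  ⇒  CG² = 19200/7*1/240² = 1/21
CG = +√(1/21) = +0.218218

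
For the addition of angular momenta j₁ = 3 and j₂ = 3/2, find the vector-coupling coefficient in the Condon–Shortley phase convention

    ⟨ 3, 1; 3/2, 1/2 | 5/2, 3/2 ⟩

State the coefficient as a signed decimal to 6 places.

√[6·2!4!1!/8! · 4!2!2!1!4!1!] = √(576/35)
  +(−1)^1/∏(1,1,1,1,3,0)! = -1/6  (running -1/6)
  +(−1)^2/∏(2,0,0,0,4,1)! = 1/48  (running -7/48)
⟨..|..⟩ = √(576/35)·(-7/48) = -0.591608

-0.591608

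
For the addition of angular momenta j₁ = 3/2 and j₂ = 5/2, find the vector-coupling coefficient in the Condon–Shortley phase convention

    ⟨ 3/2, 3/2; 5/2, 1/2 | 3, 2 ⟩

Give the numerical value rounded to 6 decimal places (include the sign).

√[7·1!2!4!/8! · 3!0!3!2!5!1!] = √(72)
  +(−1)^0/∏(0,1,0,3,2,1)! = 1/12  (running 1/12)
⟨..|..⟩ = √(72)·(1/12) = +0.707107

+√(1/2) = +0.707107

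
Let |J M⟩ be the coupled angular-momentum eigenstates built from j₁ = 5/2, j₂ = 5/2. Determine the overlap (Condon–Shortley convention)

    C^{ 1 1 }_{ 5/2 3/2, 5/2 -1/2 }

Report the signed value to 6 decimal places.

√[3·4!1!1!/7! · 4!1!2!3!2!0!] = √(288/35)
  +(−1)^1/∏(1,3,0,1,1,0)! = -1/6  (running -1/6)
⟨..|..⟩ = √(288/35)·(-1/6) = -0.478091

-0.478091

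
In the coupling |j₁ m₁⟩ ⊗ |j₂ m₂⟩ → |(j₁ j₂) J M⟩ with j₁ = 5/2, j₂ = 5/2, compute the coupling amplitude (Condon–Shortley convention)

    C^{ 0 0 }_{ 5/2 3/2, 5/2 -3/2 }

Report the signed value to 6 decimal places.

−√(1/6) ≈ -0.408248

triangle: 5!·0!·0!/6! = 120/720
(j±m)!: 4!·1!·1!·4!·0!·0! = 576
prefactor² = (2J+1)·Δ·N² = 96
  k=1: −1/(1!·4!·0!·0!·0!·0!) = -1/24
Σ = -1/24  ⇒  CG² = 96·(-1/24)² = 1/6
CG = −√(1/6) = -0.408248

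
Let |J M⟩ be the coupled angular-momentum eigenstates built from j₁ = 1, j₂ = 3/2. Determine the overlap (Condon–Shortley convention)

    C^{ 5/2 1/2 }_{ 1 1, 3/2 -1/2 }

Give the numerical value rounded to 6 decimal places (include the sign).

+0.547723

j₁+j₂−J=0  J+j₁−j₂=2  J−j₁+j₂=3  j₁+j₂+J+1=6
(j₁±m₁, j₂±m₂, J±M) = (2,0,1,2,3,2)
P² = 24/5
sum k=0..0:
  [0] +1/4 = 1/4
S = 1/4
C² = P²·S² = 3/10 ; C = +0.547723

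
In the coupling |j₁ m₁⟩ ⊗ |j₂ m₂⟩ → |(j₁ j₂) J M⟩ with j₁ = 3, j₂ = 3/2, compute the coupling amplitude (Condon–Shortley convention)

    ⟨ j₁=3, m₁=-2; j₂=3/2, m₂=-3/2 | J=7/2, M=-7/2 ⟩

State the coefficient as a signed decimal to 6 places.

+√(1/3) = +0.577350

√[8·1!5!2!/9! · 1!5!0!3!0!7!] = √(19200)
  +(−1)^0/∏(0,1,5,0,0,2)! = 1/240  (running 1/240)
⟨..|..⟩ = √(19200)·(1/240) = +0.577350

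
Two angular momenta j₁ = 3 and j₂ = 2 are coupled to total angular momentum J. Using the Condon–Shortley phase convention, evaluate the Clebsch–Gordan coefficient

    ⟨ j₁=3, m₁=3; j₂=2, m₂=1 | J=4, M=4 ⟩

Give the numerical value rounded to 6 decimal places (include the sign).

j₁+j₂−J=1  J+j₁−j₂=5  J−j₁+j₂=3  j₁+j₂+J+1=10
(j₁±m₁, j₂±m₂, J±M) = (6,0,3,1,8,0)
P² = 311040
sum k=0..0:
  [0] +1/720 = 1/720
S = 1/720
C² = P²·S² = 3/5 ; C = +0.774597

+0.774597  (= +√(3/5))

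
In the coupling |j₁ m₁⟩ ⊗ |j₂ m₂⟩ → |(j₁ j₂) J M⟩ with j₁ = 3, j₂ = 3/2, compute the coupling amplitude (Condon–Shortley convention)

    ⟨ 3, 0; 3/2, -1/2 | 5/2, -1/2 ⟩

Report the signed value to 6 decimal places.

-0.414039

triangle: 2!*4!*1!/8! = 48/40320
(j±m)!: 3!*3!*1!*2!*2!*3! = 864
prefactor² = (2J+1)*Δ*N² = 216/35
  k=0: +1/(0!*2!*3!*1!*1!*0!) = 1/12
  k=1: −1/(1!*1!*2!*0!*2!*1!) = -1/4
Σ = -1/6  ⇒  CG² = 216/35*(-1/6)² = 6/35
CG = −√(6/35) = -0.414039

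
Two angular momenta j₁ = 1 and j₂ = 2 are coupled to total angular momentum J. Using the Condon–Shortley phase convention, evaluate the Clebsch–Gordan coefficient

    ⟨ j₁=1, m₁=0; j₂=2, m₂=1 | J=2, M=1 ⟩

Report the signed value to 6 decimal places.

-0.408248  (= −√(1/6))

j₁+j₂−J=1  J+j₁−j₂=1  J−j₁+j₂=3  j₁+j₂+J+1=6
(j₁±m₁, j₂±m₂, J±M) = (1,1,3,1,3,1)
P² = 3/2
sum k=0..1:
  [0] +1/6 = 1/6
  [1] −1/2 = -1/2
S = -1/3
C² = P²·S² = 1/6 ; C = -0.408248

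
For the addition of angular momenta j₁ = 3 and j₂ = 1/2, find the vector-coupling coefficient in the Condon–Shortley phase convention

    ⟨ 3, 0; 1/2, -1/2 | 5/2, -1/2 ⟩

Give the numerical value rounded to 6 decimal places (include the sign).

triangle: 1!·5!·0!/7! = 120/5040
(j±m)!: 3!·3!·0!·1!·2!·3! = 432
prefactor² = (2J+1)·Δ·N² = 432/7
  k=0: +1/(0!·1!·3!·0!·2!·0!) = 1/12
Σ = 1/12  ⇒  CG² = 432/7·1/12² = 3/7
CG = +√(3/7) = +0.654654

+0.654654  (= +√(3/7))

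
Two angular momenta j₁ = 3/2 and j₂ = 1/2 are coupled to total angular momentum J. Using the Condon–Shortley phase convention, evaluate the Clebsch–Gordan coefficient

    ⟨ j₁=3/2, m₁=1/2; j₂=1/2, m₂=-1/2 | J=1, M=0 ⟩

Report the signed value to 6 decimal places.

√[3·1!2!0!/4! · 2!1!0!1!1!1!] = √(1/2)
  +(−1)^0/∏(0,1,1,0,1,0)! = 1  (running 1)
⟨..|..⟩ = √(1/2)·(1) = +0.707107

+0.707107  (= +√(1/2))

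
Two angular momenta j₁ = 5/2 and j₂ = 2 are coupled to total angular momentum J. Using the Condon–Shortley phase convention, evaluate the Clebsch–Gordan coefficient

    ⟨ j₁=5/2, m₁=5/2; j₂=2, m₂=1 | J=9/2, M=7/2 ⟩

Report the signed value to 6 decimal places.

+0.666667  (= +√(4/9))

j₁+j₂−J=0  J+j₁−j₂=5  J−j₁+j₂=4  j₁+j₂+J+1=10
(j₁±m₁, j₂±m₂, J±M) = (5,0,3,1,8,1)
P² = 230400
sum k=0..0:
  [0] +1/720 = 1/720
S = 1/720
C² = P²·S² = 4/9 ; C = +0.666667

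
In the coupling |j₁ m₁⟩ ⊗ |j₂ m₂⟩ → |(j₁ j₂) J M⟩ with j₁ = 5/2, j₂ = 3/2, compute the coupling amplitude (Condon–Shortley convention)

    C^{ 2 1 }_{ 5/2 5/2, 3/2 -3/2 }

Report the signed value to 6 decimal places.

+0.597614  (= +√(5/14))

j₁+j₂−J=2  J+j₁−j₂=3  J−j₁+j₂=1  j₁+j₂+J+1=7
(j₁±m₁, j₂±m₂, J±M) = (5,0,0,3,3,1)
P² = 360/7
sum k=0..0:
  [0] +1/12 = 1/12
S = 1/12
C² = P²·S² = 5/14 ; C = +0.597614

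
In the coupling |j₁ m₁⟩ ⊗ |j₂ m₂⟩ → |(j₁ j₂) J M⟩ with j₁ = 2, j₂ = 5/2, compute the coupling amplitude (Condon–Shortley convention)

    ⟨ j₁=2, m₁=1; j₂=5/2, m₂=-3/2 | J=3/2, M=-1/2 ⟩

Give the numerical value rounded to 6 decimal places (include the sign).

-0.138013  (= −√(2/105))

j₁+j₂−J=3  J+j₁−j₂=1  J−j₁+j₂=2  j₁+j₂+J+1=7
(j₁±m₁, j₂±m₂, J±M) = (3,1,1,4,1,2)
P² = 96/35
sum k=0..1:
  [0] +1/6 = 1/6
  [1] −1/4 = -1/4
S = -1/12
C² = P²·S² = 2/105 ; C = -0.138013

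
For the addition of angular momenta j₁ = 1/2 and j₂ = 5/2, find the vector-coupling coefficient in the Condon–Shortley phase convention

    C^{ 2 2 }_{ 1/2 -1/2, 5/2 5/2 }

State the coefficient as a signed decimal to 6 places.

-0.912871  (= −√(5/6))

√[5·1!0!4!/6! · 0!1!5!0!4!0!] = √(480)
  +(−1)^1/∏(1,0,0,4,0,0)! = -1/24  (running -1/24)
⟨..|..⟩ = √(480)·(-1/24) = -0.912871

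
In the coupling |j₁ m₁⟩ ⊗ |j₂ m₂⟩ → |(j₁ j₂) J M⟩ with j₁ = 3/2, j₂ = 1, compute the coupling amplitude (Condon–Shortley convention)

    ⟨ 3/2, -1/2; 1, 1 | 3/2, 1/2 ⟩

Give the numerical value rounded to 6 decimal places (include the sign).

triangle: 1!*2!*1!/5! = 2/120
(j±m)!: 1!*2!*2!*0!*2!*1! = 8
prefactor² = (2J+1)*Δ*N² = 8/15
  k=1: −1/(1!*0!*1!*1!*1!*0!) = -1
Σ = -1  ⇒  CG² = 8/15*(-1)² = 8/15
CG = −√(8/15) = -0.730297

−√(8/15) ≈ -0.730297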